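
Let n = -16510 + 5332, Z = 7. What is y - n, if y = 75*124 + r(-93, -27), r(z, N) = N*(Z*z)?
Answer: 38055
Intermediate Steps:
n = -11178
r(z, N) = 7*N*z (r(z, N) = N*(7*z) = 7*N*z)
y = 26877 (y = 75*124 + 7*(-27)*(-93) = 9300 + 17577 = 26877)
y - n = 26877 - 1*(-11178) = 26877 + 11178 = 38055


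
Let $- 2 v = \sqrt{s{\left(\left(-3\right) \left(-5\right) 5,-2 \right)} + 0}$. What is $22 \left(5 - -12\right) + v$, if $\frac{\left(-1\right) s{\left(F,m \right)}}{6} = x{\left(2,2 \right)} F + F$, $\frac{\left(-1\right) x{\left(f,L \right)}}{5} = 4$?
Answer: $374 - \frac{15 \sqrt{38}}{2} \approx 327.77$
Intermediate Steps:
$x{\left(f,L \right)} = -20$ ($x{\left(f,L \right)} = \left(-5\right) 4 = -20$)
$s{\left(F,m \right)} = 114 F$ ($s{\left(F,m \right)} = - 6 \left(- 20 F + F\right) = - 6 \left(- 19 F\right) = 114 F$)
$v = - \frac{15 \sqrt{38}}{2}$ ($v = - \frac{\sqrt{114 \left(-3\right) \left(-5\right) 5 + 0}}{2} = - \frac{\sqrt{114 \cdot 15 \cdot 5 + 0}}{2} = - \frac{\sqrt{114 \cdot 75 + 0}}{2} = - \frac{\sqrt{8550 + 0}}{2} = - \frac{\sqrt{8550}}{2} = - \frac{15 \sqrt{38}}{2} \approx -46.233$)
$22 \left(5 - -12\right) + v = 22 \left(5 - -12\right) - \frac{15 \sqrt{38}}{2} = 22 \left(5 + 12\right) - \frac{15 \sqrt{38}}{2} = 22 \cdot 17 - \frac{15 \sqrt{38}}{2} = 374 - \frac{15 \sqrt{38}}{2}$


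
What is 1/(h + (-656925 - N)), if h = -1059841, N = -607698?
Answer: -1/1109068 ≈ -9.0166e-7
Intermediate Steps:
1/(h + (-656925 - N)) = 1/(-1059841 + (-656925 - 1*(-607698))) = 1/(-1059841 + (-656925 + 607698)) = 1/(-1059841 - 49227) = 1/(-1109068) = -1/1109068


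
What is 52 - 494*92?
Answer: -45396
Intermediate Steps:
52 - 494*92 = 52 - 45448 = -45396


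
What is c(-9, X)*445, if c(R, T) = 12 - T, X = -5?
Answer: 7565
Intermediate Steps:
c(-9, X)*445 = (12 - 1*(-5))*445 = (12 + 5)*445 = 17*445 = 7565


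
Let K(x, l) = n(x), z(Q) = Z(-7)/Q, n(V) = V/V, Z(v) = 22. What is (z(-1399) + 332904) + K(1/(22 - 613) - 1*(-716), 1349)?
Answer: 465734073/1399 ≈ 3.3291e+5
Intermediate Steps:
n(V) = 1
z(Q) = 22/Q
K(x, l) = 1
(z(-1399) + 332904) + K(1/(22 - 613) - 1*(-716), 1349) = (22/(-1399) + 332904) + 1 = (22*(-1/1399) + 332904) + 1 = (-22/1399 + 332904) + 1 = 465732674/1399 + 1 = 465734073/1399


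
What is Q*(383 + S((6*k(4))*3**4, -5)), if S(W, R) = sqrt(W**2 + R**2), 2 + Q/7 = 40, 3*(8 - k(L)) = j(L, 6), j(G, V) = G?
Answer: 101878 + 1330*sqrt(419905) ≈ 9.6372e+5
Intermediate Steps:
k(L) = 8 - L/3
Q = 266 (Q = -14 + 7*40 = -14 + 280 = 266)
S(W, R) = sqrt(R**2 + W**2)
Q*(383 + S((6*k(4))*3**4, -5)) = 266*(383 + sqrt((-5)**2 + ((6*(8 - 1/3*4))*3**4)**2)) = 266*(383 + sqrt(25 + ((6*(8 - 4/3))*81)**2)) = 266*(383 + sqrt(25 + ((6*(20/3))*81)**2)) = 266*(383 + sqrt(25 + (40*81)**2)) = 266*(383 + sqrt(25 + 3240**2)) = 266*(383 + sqrt(25 + 10497600)) = 266*(383 + sqrt(10497625)) = 266*(383 + 5*sqrt(419905)) = 101878 + 1330*sqrt(419905)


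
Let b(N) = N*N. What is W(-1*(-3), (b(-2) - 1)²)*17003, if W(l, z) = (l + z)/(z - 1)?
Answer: 51009/2 ≈ 25505.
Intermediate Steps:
b(N) = N²
W(l, z) = (l + z)/(-1 + z)
W(-1*(-3), (b(-2) - 1)²)*17003 = ((-1*(-3) + ((-2)² - 1)²)/(-1 + ((-2)² - 1)²))*17003 = ((3 + (4 - 1)²)/(-1 + (4 - 1)²))*17003 = ((3 + 3²)/(-1 + 3²))*17003 = ((3 + 9)/(-1 + 9))*17003 = (12/8)*17003 = ((⅛)*12)*17003 = (3/2)*17003 = 51009/2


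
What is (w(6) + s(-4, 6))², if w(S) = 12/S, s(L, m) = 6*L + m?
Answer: 256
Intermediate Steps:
s(L, m) = m + 6*L
(w(6) + s(-4, 6))² = (12/6 + (6 + 6*(-4)))² = (12*(⅙) + (6 - 24))² = (2 - 18)² = (-16)² = 256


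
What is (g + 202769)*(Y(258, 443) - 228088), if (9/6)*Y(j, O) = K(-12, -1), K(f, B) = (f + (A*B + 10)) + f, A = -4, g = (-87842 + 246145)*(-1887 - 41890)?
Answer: 1580656730621336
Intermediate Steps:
g = -6930030431 (g = 158303*(-43777) = -6930030431)
K(f, B) = 10 - 4*B + 2*f (K(f, B) = (f + (-4*B + 10)) + f = (f + (10 - 4*B)) + f = (10 + f - 4*B) + f = 10 - 4*B + 2*f)
Y(j, O) = -20/3 (Y(j, O) = 2*(10 - 4*(-1) + 2*(-12))/3 = 2*(10 + 4 - 24)/3 = (⅔)*(-10) = -20/3)
(g + 202769)*(Y(258, 443) - 228088) = (-6930030431 + 202769)*(-20/3 - 228088) = -6929827662*(-684284/3) = 1580656730621336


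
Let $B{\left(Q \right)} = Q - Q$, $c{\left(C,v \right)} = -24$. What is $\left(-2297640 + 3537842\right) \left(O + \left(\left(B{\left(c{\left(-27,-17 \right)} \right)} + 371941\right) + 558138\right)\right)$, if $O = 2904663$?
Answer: $4755854697884$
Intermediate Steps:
$B{\left(Q \right)} = 0$
$\left(-2297640 + 3537842\right) \left(O + \left(\left(B{\left(c{\left(-27,-17 \right)} \right)} + 371941\right) + 558138\right)\right) = \left(-2297640 + 3537842\right) \left(2904663 + \left(\left(0 + 371941\right) + 558138\right)\right) = 1240202 \left(2904663 + \left(371941 + 558138\right)\right) = 1240202 \left(2904663 + 930079\right) = 1240202 \cdot 3834742 = 4755854697884$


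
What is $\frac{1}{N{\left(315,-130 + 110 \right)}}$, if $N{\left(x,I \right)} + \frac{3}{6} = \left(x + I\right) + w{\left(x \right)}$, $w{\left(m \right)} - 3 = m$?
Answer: $\frac{2}{1225} \approx 0.0016327$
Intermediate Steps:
$w{\left(m \right)} = 3 + m$
$N{\left(x,I \right)} = \frac{5}{2} + I + 2 x$ ($N{\left(x,I \right)} = - \frac{1}{2} + \left(\left(x + I\right) + \left(3 + x\right)\right) = - \frac{1}{2} + \left(\left(I + x\right) + \left(3 + x\right)\right) = - \frac{1}{2} + \left(3 + I + 2 x\right) = \frac{5}{2} + I + 2 x$)
$\frac{1}{N{\left(315,-130 + 110 \right)}} = \frac{1}{\frac{5}{2} + \left(-130 + 110\right) + 2 \cdot 315} = \frac{1}{\frac{5}{2} - 20 + 630} = \frac{1}{\frac{1225}{2}} = \frac{2}{1225}$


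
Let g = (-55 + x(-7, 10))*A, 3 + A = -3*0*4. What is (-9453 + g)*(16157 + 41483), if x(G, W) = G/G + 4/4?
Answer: -535706160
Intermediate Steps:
A = -3 (A = -3 - 3*0*4 = -3 + 0*4 = -3 + 0 = -3)
x(G, W) = 2 (x(G, W) = 1 + 4*(¼) = 1 + 1 = 2)
g = 159 (g = (-55 + 2)*(-3) = -53*(-3) = 159)
(-9453 + g)*(16157 + 41483) = (-9453 + 159)*(16157 + 41483) = -9294*57640 = -535706160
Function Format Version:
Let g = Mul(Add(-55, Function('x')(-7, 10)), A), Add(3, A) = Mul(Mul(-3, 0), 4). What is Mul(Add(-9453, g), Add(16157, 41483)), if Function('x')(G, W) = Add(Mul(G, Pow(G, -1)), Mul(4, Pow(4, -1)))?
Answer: -535706160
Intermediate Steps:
A = -3 (A = Add(-3, Mul(Mul(-3, 0), 4)) = Add(-3, Mul(0, 4)) = Add(-3, 0) = -3)
Function('x')(G, W) = 2 (Function('x')(G, W) = Add(1, Mul(4, Rational(1, 4))) = Add(1, 1) = 2)
g = 159 (g = Mul(Add(-55, 2), -3) = Mul(-53, -3) = 159)
Mul(Add(-9453, g), Add(16157, 41483)) = Mul(Add(-9453, 159), Add(16157, 41483)) = Mul(-9294, 57640) = -535706160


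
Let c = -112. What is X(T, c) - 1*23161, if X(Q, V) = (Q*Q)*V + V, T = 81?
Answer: -758105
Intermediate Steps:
X(Q, V) = V + V*Q**2 (X(Q, V) = Q**2*V + V = V*Q**2 + V = V + V*Q**2)
X(T, c) - 1*23161 = -112*(1 + 81**2) - 1*23161 = -112*(1 + 6561) - 23161 = -112*6562 - 23161 = -734944 - 23161 = -758105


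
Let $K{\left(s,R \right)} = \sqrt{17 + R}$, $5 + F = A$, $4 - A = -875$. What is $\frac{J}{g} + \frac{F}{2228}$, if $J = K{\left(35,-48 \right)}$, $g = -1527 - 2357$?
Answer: $\frac{437}{1114} - \frac{i \sqrt{31}}{3884} \approx 0.39228 - 0.0014335 i$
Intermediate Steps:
$g = -3884$
$A = 879$ ($A = 4 - -875 = 4 + 875 = 879$)
$F = 874$ ($F = -5 + 879 = 874$)
$J = i \sqrt{31}$ ($J = \sqrt{17 - 48} = \sqrt{-31} = i \sqrt{31} \approx 5.5678 i$)
$\frac{J}{g} + \frac{F}{2228} = \frac{i \sqrt{31}}{-3884} + \frac{874}{2228} = i \sqrt{31} \left(- \frac{1}{3884}\right) + 874 \cdot \frac{1}{2228} = - \frac{i \sqrt{31}}{3884} + \frac{437}{1114} = \frac{437}{1114} - \frac{i \sqrt{31}}{3884}$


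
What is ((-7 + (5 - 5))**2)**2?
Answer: 2401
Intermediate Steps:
((-7 + (5 - 5))**2)**2 = ((-7 + 0)**2)**2 = ((-7)**2)**2 = 49**2 = 2401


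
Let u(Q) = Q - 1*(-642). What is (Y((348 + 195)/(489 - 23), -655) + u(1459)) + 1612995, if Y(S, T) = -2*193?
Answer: 1614710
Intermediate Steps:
Y(S, T) = -386
u(Q) = 642 + Q (u(Q) = Q + 642 = 642 + Q)
(Y((348 + 195)/(489 - 23), -655) + u(1459)) + 1612995 = (-386 + (642 + 1459)) + 1612995 = (-386 + 2101) + 1612995 = 1715 + 1612995 = 1614710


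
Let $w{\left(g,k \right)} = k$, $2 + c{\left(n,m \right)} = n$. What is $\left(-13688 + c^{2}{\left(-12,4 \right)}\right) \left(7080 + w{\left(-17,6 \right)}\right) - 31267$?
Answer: $-95635579$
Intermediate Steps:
$c{\left(n,m \right)} = -2 + n$
$\left(-13688 + c^{2}{\left(-12,4 \right)}\right) \left(7080 + w{\left(-17,6 \right)}\right) - 31267 = \left(-13688 + \left(-2 - 12\right)^{2}\right) \left(7080 + 6\right) - 31267 = \left(-13688 + \left(-14\right)^{2}\right) 7086 - 31267 = \left(-13688 + 196\right) 7086 - 31267 = \left(-13492\right) 7086 - 31267 = -95604312 - 31267 = -95635579$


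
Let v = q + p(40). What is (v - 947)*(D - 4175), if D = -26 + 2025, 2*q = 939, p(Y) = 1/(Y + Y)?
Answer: 5195064/5 ≈ 1.0390e+6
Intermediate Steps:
p(Y) = 1/(2*Y)
q = 939/2 (q = (½)*939 = 939/2 ≈ 469.50)
D = 1999
v = 37561/80 (v = 939/2 + (½)/40 = 939/2 + (½)*(1/40) = 939/2 + 1/80 = 37561/80 ≈ 469.51)
(v - 947)*(D - 4175) = (37561/80 - 947)*(1999 - 4175) = -38199/80*(-2176) = 5195064/5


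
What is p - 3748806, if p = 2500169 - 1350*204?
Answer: -1524037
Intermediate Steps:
p = 2224769 (p = 2500169 - 275400 = 2224769)
p - 3748806 = 2224769 - 3748806 = -1524037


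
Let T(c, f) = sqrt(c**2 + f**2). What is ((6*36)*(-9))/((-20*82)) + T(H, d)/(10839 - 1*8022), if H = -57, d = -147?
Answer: 243/205 + sqrt(2762)/939 ≈ 1.2413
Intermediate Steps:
((6*36)*(-9))/((-20*82)) + T(H, d)/(10839 - 1*8022) = ((6*36)*(-9))/((-20*82)) + sqrt((-57)**2 + (-147)**2)/(10839 - 1*8022) = (216*(-9))/(-1640) + sqrt(3249 + 21609)/(10839 - 8022) = -1944*(-1/1640) + sqrt(24858)/2817 = 243/205 + (3*sqrt(2762))*(1/2817) = 243/205 + sqrt(2762)/939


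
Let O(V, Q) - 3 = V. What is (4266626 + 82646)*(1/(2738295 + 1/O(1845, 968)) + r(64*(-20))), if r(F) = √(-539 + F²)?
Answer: 8037454656/5060369161 + 4349272*√1637861 ≈ 5.5662e+9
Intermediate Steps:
O(V, Q) = 3 + V
(4266626 + 82646)*(1/(2738295 + 1/O(1845, 968)) + r(64*(-20))) = (4266626 + 82646)*(1/(2738295 + 1/(3 + 1845)) + √(-539 + (64*(-20))²)) = 4349272*(1/(2738295 + 1/1848) + √(-539 + (-1280)²)) = 4349272*(1/(2738295 + 1/1848) + √(-539 + 1638400)) = 4349272*(1/(5060369161/1848) + √1637861) = 4349272*(1848/5060369161 + √1637861) = 8037454656/5060369161 + 4349272*√1637861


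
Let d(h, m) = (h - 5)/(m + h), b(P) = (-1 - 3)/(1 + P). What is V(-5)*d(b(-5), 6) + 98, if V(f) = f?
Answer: 706/7 ≈ 100.86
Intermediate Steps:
b(P) = -4/(1 + P)
d(h, m) = (-5 + h)/(h + m)
V(-5)*d(b(-5), 6) + 98 = -5*(-5 - 4/(1 - 5))/(-4/(1 - 5) + 6) + 98 = -5*(-5 - 4/(-4))/(-4/(-4) + 6) + 98 = -5*(-5 - 4*(-1/4))/(-4*(-1/4) + 6) + 98 = -5*(-5 + 1)/(1 + 6) + 98 = -5*(-4)/7 + 98 = -5*(-4/7) + 98 = 20/7 + 98 = 706/7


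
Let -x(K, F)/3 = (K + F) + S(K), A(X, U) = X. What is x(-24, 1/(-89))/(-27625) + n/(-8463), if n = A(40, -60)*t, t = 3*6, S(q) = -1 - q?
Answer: -9089718/106704325 ≈ -0.085186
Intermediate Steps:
t = 18
x(K, F) = 3 - 3*F (x(K, F) = -3*((K + F) + (-1 - K)) = -3*((F + K) + (-1 - K)) = -3*(-1 + F) = 3 - 3*F)
n = 720 (n = 40*18 = 720)
x(-24, 1/(-89))/(-27625) + n/(-8463) = (3 - 3/(-89))/(-27625) + 720/(-8463) = (3 - 3*(-1/89))*(-1/27625) + 720*(-1/8463) = (3 + 3/89)*(-1/27625) - 240/2821 = (270/89)*(-1/27625) - 240/2821 = -54/491725 - 240/2821 = -9089718/106704325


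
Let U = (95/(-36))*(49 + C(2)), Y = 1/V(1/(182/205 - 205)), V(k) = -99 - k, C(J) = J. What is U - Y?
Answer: -418077179/3106689 ≈ -134.57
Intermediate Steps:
Y = -41843/4142252 (Y = 1/(-99 - 1/(182/205 - 205)) = 1/(-99 - 1/(-41843/205)) = 1/(-99 - 1*(-205/41843)) = 1/(-99 + 205/41843) = 1/(-4142252/41843) = -41843/4142252 ≈ -0.010102)
U = -1615/12 (U = (95/(-36))*(49 + 2) = (95*(-1/36))*51 = -95/36*51 = -1615/12 ≈ -134.58)
U - Y = -1615/12 - 1*(-41843/4142252) = -1615/12 + 41843/4142252 = -418077179/3106689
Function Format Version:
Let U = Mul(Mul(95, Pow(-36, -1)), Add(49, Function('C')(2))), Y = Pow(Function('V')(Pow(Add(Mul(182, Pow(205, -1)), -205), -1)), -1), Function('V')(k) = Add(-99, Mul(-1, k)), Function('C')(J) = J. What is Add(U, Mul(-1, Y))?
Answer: Rational(-418077179, 3106689) ≈ -134.57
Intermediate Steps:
Y = Rational(-41843, 4142252) (Y = Pow(Add(-99, Mul(-1, Pow(Add(Mul(182, Pow(205, -1)), -205), -1))), -1) = Pow(Add(-99, Mul(-1, Pow(Add(Mul(182, Rational(1, 205)), -205), -1))), -1) = Pow(Add(-99, Mul(-1, Pow(Add(Rational(182, 205), -205), -1))), -1) = Pow(Add(-99, Mul(-1, Pow(Rational(-41843, 205), -1))), -1) = Pow(Add(-99, Mul(-1, Rational(-205, 41843))), -1) = Pow(Add(-99, Rational(205, 41843)), -1) = Pow(Rational(-4142252, 41843), -1) = Rational(-41843, 4142252) ≈ -0.010102)
U = Rational(-1615, 12) (U = Mul(Mul(95, Pow(-36, -1)), Add(49, 2)) = Mul(Mul(95, Rational(-1, 36)), 51) = Mul(Rational(-95, 36), 51) = Rational(-1615, 12) ≈ -134.58)
Add(U, Mul(-1, Y)) = Add(Rational(-1615, 12), Mul(-1, Rational(-41843, 4142252))) = Add(Rational(-1615, 12), Rational(41843, 4142252)) = Rational(-418077179, 3106689)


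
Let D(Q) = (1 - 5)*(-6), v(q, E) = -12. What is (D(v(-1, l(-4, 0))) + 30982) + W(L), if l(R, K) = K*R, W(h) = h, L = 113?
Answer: 31119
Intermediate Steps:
D(Q) = 24 (D(Q) = -4*(-6) = 24)
(D(v(-1, l(-4, 0))) + 30982) + W(L) = (24 + 30982) + 113 = 31006 + 113 = 31119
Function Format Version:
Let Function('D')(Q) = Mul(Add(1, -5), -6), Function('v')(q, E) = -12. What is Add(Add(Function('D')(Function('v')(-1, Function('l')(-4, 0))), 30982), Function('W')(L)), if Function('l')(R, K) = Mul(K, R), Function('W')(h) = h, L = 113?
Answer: 31119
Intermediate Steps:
Function('D')(Q) = 24 (Function('D')(Q) = Mul(-4, -6) = 24)
Add(Add(Function('D')(Function('v')(-1, Function('l')(-4, 0))), 30982), Function('W')(L)) = Add(Add(24, 30982), 113) = Add(31006, 113) = 31119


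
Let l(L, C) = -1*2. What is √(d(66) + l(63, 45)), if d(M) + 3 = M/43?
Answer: I*√6407/43 ≈ 1.8615*I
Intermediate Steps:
l(L, C) = -2
d(M) = -3 + M/43
√(d(66) + l(63, 45)) = √((-3 + (1/43)*66) - 2) = √((-3 + 66/43) - 2) = √(-63/43 - 2) = √(-149/43) = I*√6407/43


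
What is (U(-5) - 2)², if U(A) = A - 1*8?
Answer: 225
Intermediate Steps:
U(A) = -8 + A (U(A) = A - 8 = -8 + A)
(U(-5) - 2)² = ((-8 - 5) - 2)² = (-13 - 2)² = (-15)² = 225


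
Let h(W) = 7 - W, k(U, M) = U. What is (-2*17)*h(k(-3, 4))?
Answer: -340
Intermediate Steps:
(-2*17)*h(k(-3, 4)) = (-2*17)*(7 - 1*(-3)) = -34*(7 + 3) = -34*10 = -340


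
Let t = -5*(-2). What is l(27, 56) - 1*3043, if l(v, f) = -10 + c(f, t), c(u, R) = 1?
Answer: -3052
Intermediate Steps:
t = 10
l(v, f) = -9 (l(v, f) = -10 + 1 = -9)
l(27, 56) - 1*3043 = -9 - 1*3043 = -9 - 3043 = -3052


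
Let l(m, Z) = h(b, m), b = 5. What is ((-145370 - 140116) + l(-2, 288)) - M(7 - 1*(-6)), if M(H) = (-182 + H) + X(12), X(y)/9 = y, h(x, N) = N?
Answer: -285427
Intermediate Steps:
l(m, Z) = m
X(y) = 9*y
M(H) = -74 + H (M(H) = (-182 + H) + 9*12 = (-182 + H) + 108 = -74 + H)
((-145370 - 140116) + l(-2, 288)) - M(7 - 1*(-6)) = ((-145370 - 140116) - 2) - (-74 + (7 - 1*(-6))) = (-285486 - 2) - (-74 + (7 + 6)) = -285488 - (-74 + 13) = -285488 - 1*(-61) = -285488 + 61 = -285427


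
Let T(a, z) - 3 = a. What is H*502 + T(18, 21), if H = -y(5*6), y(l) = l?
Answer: -15039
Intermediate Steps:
T(a, z) = 3 + a
H = -30 (H = -5*6 = -1*30 = -30)
H*502 + T(18, 21) = -30*502 + (3 + 18) = -15060 + 21 = -15039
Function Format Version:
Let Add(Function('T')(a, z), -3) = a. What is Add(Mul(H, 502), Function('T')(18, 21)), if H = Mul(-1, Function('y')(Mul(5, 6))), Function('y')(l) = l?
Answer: -15039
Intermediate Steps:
Function('T')(a, z) = Add(3, a)
H = -30 (H = Mul(-1, Mul(5, 6)) = Mul(-1, 30) = -30)
Add(Mul(H, 502), Function('T')(18, 21)) = Add(Mul(-30, 502), Add(3, 18)) = Add(-15060, 21) = -15039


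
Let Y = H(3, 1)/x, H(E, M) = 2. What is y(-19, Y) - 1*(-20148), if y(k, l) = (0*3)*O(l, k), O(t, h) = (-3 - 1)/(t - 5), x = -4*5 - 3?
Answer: 20148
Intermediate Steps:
x = -23 (x = -20 - 3 = -23)
O(t, h) = -4/(-5 + t)
Y = -2/23 (Y = 2/(-23) = 2*(-1/23) = -2/23 ≈ -0.086957)
y(k, l) = 0 (y(k, l) = (0*3)*(-4/(-5 + l)) = 0*(-4/(-5 + l)) = 0)
y(-19, Y) - 1*(-20148) = 0 - 1*(-20148) = 0 + 20148 = 20148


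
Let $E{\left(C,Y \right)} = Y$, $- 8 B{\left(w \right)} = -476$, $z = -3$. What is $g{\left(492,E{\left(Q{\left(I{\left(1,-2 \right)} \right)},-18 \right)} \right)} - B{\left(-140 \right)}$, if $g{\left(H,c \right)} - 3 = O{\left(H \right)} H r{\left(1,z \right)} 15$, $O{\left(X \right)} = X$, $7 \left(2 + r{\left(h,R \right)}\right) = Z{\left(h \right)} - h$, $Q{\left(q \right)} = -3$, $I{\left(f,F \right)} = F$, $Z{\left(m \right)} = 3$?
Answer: $- \frac{87143831}{14} \approx -6.2246 \cdot 10^{6}$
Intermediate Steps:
$B{\left(w \right)} = \frac{119}{2}$ ($B{\left(w \right)} = \left(- \frac{1}{8}\right) \left(-476\right) = \frac{119}{2}$)
$r{\left(h,R \right)} = - \frac{11}{7} - \frac{h}{7}$ ($r{\left(h,R \right)} = -2 + \frac{3 - h}{7} = -2 - \left(- \frac{3}{7} + \frac{h}{7}\right) = - \frac{11}{7} - \frac{h}{7}$)
$g{\left(H,c \right)} = 3 - \frac{180 H^{2}}{7}$ ($g{\left(H,c \right)} = 3 + H H \left(- \frac{11}{7} - \frac{1}{7}\right) 15 = 3 + H^{2} \left(- \frac{11}{7} - \frac{1}{7}\right) 15 = 3 + H^{2} \left(- \frac{12}{7}\right) 15 = 3 + - \frac{12 H^{2}}{7} \cdot 15 = 3 - \frac{180 H^{2}}{7}$)
$g{\left(492,E{\left(Q{\left(I{\left(1,-2 \right)} \right)},-18 \right)} \right)} - B{\left(-140 \right)} = \left(3 - \frac{180 \cdot 492^{2}}{7}\right) - \frac{119}{2} = \left(3 - \frac{43571520}{7}\right) - \frac{119}{2} = - \frac{43571499}{7} - \frac{119}{2} = - \frac{87143831}{14}$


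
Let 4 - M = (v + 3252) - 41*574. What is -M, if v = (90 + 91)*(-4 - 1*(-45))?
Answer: -12865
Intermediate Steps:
v = 7421 (v = 181*(-4 + 45) = 181*41 = 7421)
M = 12865 (M = 4 - ((7421 + 3252) - 41*574) = 4 - (10673 - 23534) = 4 - 1*(-12861) = 4 + 12861 = 12865)
-M = -1*12865 = -12865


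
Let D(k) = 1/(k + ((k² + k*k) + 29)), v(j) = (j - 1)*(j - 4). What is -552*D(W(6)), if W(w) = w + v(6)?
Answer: -552/557 ≈ -0.99102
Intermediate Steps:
v(j) = (-1 + j)*(-4 + j)
W(w) = 10 + w (W(w) = w + (4 + 6² - 5*6) = w + (4 + 36 - 30) = w + 10 = 10 + w)
D(k) = 1/(29 + k + 2*k²) (D(k) = 1/(k + ((k² + k²) + 29)) = 1/(k + (2*k² + 29)) = 1/(k + (29 + 2*k²)) = 1/(29 + k + 2*k²))
-552*D(W(6)) = -552/(29 + (10 + 6) + 2*(10 + 6)²) = -552/(29 + 16 + 2*16²) = -552/(29 + 16 + 2*256) = -552/(29 + 16 + 512) = -552/557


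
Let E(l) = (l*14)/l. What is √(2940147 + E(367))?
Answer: √2940161 ≈ 1714.7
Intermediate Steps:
E(l) = 14 (E(l) = (14*l)/l = 14)
√(2940147 + E(367)) = √(2940147 + 14) = √2940161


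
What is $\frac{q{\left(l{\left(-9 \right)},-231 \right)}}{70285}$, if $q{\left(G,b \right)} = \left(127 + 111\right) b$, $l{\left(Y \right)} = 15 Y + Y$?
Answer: $- \frac{54978}{70285} \approx -0.78222$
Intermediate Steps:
$l{\left(Y \right)} = 16 Y$
$q{\left(G,b \right)} = 238 b$
$\frac{q{\left(l{\left(-9 \right)},-231 \right)}}{70285} = \frac{238 \left(-231\right)}{70285} = \left(-54978\right) \frac{1}{70285} = - \frac{54978}{70285}$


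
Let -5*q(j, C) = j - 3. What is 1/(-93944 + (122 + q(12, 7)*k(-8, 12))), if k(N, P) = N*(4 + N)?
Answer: -5/469398 ≈ -1.0652e-5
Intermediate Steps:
q(j, C) = 3/5 - j/5 (q(j, C) = -(j - 3)/5 = -(-3 + j)/5 = 3/5 - j/5)
1/(-93944 + (122 + q(12, 7)*k(-8, 12))) = 1/(-93944 + (122 + (3/5 - 1/5*12)*(-8*(4 - 8)))) = 1/(-93944 + (122 + (3/5 - 12/5)*(-8*(-4)))) = 1/(-93944 + (122 - 9/5*32)) = 1/(-93944 + (122 - 288/5)) = 1/(-93944 + 322/5) = 1/(-469398/5) = -5/469398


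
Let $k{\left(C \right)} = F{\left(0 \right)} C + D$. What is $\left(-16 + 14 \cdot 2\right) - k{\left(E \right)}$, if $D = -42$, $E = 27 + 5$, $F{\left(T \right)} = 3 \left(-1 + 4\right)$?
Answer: $-234$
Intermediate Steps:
$F{\left(T \right)} = 9$ ($F{\left(T \right)} = 3 \cdot 3 = 9$)
$E = 32$
$k{\left(C \right)} = -42 + 9 C$ ($k{\left(C \right)} = 9 C - 42 = -42 + 9 C$)
$\left(-16 + 14 \cdot 2\right) - k{\left(E \right)} = \left(-16 + 14 \cdot 2\right) - \left(-42 + 9 \cdot 32\right) = \left(-16 + 28\right) - \left(-42 + 288\right) = 12 - 246 = -234$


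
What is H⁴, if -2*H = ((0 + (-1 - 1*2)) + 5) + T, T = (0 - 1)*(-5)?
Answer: 2401/16 ≈ 150.06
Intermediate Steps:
T = 5 (T = -1*(-5) = 5)
H = -7/2 (H = -(((0 + (-1 - 1*2)) + 5) + 5)/2 = -(((0 + (-1 - 2)) + 5) + 5)/2 = -(((0 - 3) + 5) + 5)/2 = -((-3 + 5) + 5)/2 = -(2 + 5)/2 = -½*7 = -7/2 ≈ -3.5000)
H⁴ = (-7/2)⁴ = 2401/16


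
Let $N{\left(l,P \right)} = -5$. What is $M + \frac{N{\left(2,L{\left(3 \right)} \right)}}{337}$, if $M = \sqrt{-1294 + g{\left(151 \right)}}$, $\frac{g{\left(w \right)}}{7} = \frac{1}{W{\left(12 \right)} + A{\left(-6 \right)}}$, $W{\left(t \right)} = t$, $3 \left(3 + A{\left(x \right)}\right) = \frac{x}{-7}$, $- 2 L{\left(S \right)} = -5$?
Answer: $- \frac{5}{337} + \frac{i \sqrt{5463965}}{65} \approx -0.014837 + 35.962 i$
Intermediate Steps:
$L{\left(S \right)} = \frac{5}{2}$ ($L{\left(S \right)} = \left(- \frac{1}{2}\right) \left(-5\right) = \frac{5}{2}$)
$A{\left(x \right)} = -3 - \frac{x}{21}$ ($A{\left(x \right)} = -3 + \frac{x \frac{1}{-7}}{3} = -3 + \frac{x \left(- \frac{1}{7}\right)}{3} = -3 + \frac{\left(- \frac{1}{7}\right) x}{3} = -3 - \frac{x}{21}$)
$g{\left(w \right)} = \frac{49}{65}$ ($g{\left(w \right)} = \frac{7}{12 - \frac{19}{7}} = \frac{7}{\frac{65}{7}} = 7 \cdot \frac{7}{65} = \frac{49}{65}$)
$M = \frac{i \sqrt{5463965}}{65}$ ($M = \sqrt{-1294 + \frac{49}{65}} = \sqrt{- \frac{84061}{65}} = \frac{i \sqrt{5463965}}{65} \approx 35.962 i$)
$M + \frac{N{\left(2,L{\left(3 \right)} \right)}}{337} = \frac{i \sqrt{5463965}}{65} - \frac{5}{337} = - \frac{5}{337} + \frac{i \sqrt{5463965}}{65}$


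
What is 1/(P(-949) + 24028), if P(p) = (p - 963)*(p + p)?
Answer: 1/3653004 ≈ 2.7375e-7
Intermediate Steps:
P(p) = 2*p*(-963 + p) (P(p) = (-963 + p)*(2*p) = 2*p*(-963 + p))
1/(P(-949) + 24028) = 1/(2*(-949)*(-963 - 949) + 24028) = 1/(2*(-949)*(-1912) + 24028) = 1/(3628976 + 24028) = 1/3653004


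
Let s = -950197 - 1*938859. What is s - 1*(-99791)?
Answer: -1789265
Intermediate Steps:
s = -1889056 (s = -950197 - 938859 = -1889056)
s - 1*(-99791) = -1889056 - 1*(-99791) = -1889056 + 99791 = -1789265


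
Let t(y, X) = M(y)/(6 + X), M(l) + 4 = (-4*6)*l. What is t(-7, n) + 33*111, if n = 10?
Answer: 14693/4 ≈ 3673.3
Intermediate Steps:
M(l) = -4 - 24*l (M(l) = -4 + (-4*6)*l = -4 - 24*l)
t(y, X) = (-4 - 24*y)/(6 + X)
t(-7, n) + 33*111 = 4*(-1 - 6*(-7))/(6 + 10) + 33*111 = 4*(-1 + 42)/16 + 3663 = 4*(1/16)*41 + 3663 = 41/4 + 3663 = 14693/4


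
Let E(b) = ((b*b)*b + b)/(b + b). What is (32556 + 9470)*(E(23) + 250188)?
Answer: 10525537778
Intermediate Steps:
E(b) = (b + b³)/(2*b) (E(b) = (b²*b + b)/((2*b)) = (b³ + b)*(1/(2*b)) = (b + b³)*(1/(2*b)) = (b + b³)/(2*b))
(32556 + 9470)*(E(23) + 250188) = (32556 + 9470)*((½ + (½)*23²) + 250188) = 42026*((½ + (½)*529) + 250188) = 42026*((½ + 529/2) + 250188) = 42026*(265 + 250188) = 42026*250453 = 10525537778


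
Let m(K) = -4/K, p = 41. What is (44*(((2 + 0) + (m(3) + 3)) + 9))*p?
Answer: 68552/3 ≈ 22851.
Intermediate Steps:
(44*(((2 + 0) + (m(3) + 3)) + 9))*p = (44*(((2 + 0) + (-4/3 + 3)) + 9))*41 = (44*((2 + (-4*⅓ + 3)) + 9))*41 = (44*((2 + (-4/3 + 3)) + 9))*41 = (44*((2 + 5/3) + 9))*41 = (44*(11/3 + 9))*41 = (44*(38/3))*41 = (1672/3)*41 = 68552/3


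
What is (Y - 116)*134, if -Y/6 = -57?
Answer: 30284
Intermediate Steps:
Y = 342 (Y = -6*(-57) = 342)
(Y - 116)*134 = (342 - 116)*134 = 226*134 = 30284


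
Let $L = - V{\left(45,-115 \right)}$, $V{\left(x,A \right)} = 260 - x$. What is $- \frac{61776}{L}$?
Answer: $\frac{61776}{215} \approx 287.33$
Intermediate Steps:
$L = -215$ ($L = - (260 - 45) = \left(-1\right) 215 = -215$)
$- \frac{61776}{L} = - \frac{61776}{-215} = \left(-61776\right) \left(- \frac{1}{215}\right) = \frac{61776}{215}$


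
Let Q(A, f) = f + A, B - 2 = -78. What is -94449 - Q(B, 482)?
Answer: -94855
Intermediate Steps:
B = -76 (B = 2 - 78 = -76)
Q(A, f) = A + f
-94449 - Q(B, 482) = -94449 - (-76 + 482) = -94449 - 1*406 = -94449 - 406 = -94855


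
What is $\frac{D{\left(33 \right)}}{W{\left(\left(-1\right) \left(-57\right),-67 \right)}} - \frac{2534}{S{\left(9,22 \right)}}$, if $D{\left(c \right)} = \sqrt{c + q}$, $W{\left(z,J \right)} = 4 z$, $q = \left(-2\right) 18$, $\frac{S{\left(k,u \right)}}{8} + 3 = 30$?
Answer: $- \frac{1267}{108} + \frac{i \sqrt{3}}{228} \approx -11.731 + 0.0075967 i$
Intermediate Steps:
$S{\left(k,u \right)} = 216$ ($S{\left(k,u \right)} = -24 + 8 \cdot 30 = -24 + 240 = 216$)
$q = -36$
$D{\left(c \right)} = \sqrt{-36 + c}$ ($D{\left(c \right)} = \sqrt{c - 36} = \sqrt{-36 + c}$)
$\frac{D{\left(33 \right)}}{W{\left(\left(-1\right) \left(-57\right),-67 \right)}} - \frac{2534}{S{\left(9,22 \right)}} = \frac{\sqrt{-36 + 33}}{4 \left(\left(-1\right) \left(-57\right)\right)} - \frac{2534}{216} = \frac{\sqrt{-3}}{4 \cdot 57} - \frac{1267}{108} = \frac{i \sqrt{3}}{228} - \frac{1267}{108} = - \frac{1267}{108} + \frac{i \sqrt{3}}{228}$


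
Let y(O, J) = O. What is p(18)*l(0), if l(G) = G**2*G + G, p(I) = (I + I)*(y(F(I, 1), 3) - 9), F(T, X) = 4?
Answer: 0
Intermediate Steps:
p(I) = -10*I (p(I) = (I + I)*(4 - 9) = (2*I)*(-5) = -10*I)
l(G) = G + G**3 (l(G) = G**3 + G = G + G**3)
p(18)*l(0) = (-10*18)*(0 + 0**3) = -180*(0 + 0) = -180*0 = 0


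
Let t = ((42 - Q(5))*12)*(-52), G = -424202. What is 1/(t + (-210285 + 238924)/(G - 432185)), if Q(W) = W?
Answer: -856387/19772291695 ≈ -4.3312e-5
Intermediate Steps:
t = -23088 (t = ((42 - 1*5)*12)*(-52) = ((42 - 5)*12)*(-52) = (37*12)*(-52) = 444*(-52) = -23088)
1/(t + (-210285 + 238924)/(G - 432185)) = 1/(-23088 + (-210285 + 238924)/(-424202 - 432185)) = 1/(-23088 + 28639/(-856387)) = 1/(-23088 + 28639*(-1/856387)) = 1/(-23088 - 28639/856387) = 1/(-19772291695/856387) = -856387/19772291695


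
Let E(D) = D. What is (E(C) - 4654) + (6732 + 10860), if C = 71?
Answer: 13009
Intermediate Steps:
(E(C) - 4654) + (6732 + 10860) = (71 - 4654) + (6732 + 10860) = -4583 + 17592 = 13009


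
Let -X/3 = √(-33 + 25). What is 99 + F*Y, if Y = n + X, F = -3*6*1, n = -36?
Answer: 747 + 108*I*√2 ≈ 747.0 + 152.74*I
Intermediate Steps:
F = -18 (F = -18*1 = -18)
X = -6*I*√2 (X = -3*√(-33 + 25) = -6*I*√2 ≈ -8.4853*I)
Y = -36 - 6*I*√2 ≈ -36.0 - 8.4853*I
99 + F*Y = 99 - 18*(-36 - 6*I*√2) = 99 + (648 + 108*I*√2) = 747 + 108*I*√2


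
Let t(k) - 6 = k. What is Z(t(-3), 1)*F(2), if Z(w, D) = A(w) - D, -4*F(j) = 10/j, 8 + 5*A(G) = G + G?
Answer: 7/4 ≈ 1.7500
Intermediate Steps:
A(G) = -8/5 + 2*G/5 (A(G) = -8/5 + (G + G)/5 = -8/5 + (2*G)/5 = -8/5 + 2*G/5)
F(j) = -5/(2*j)
t(k) = 6 + k
Z(w, D) = -8/5 - D + 2*w/5 (Z(w, D) = (-8/5 + 2*w/5) - D = -8/5 - D + 2*w/5)
Z(t(-3), 1)*F(2) = (-8/5 - 1*1 + 2*(6 - 3)/5)*(-5/2/2) = (-8/5 - 1 + (2/5)*3)*(-5/2*1/2) = (-8/5 - 1 + 6/5)*(-5/4) = -7/5*(-5/4) = 7/4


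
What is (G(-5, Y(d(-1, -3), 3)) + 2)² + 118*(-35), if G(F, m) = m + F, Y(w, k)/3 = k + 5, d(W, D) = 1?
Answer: -3689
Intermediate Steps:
Y(w, k) = 15 + 3*k (Y(w, k) = 3*(k + 5) = 3*(5 + k) = 15 + 3*k)
G(F, m) = F + m
(G(-5, Y(d(-1, -3), 3)) + 2)² + 118*(-35) = ((-5 + (15 + 3*3)) + 2)² + 118*(-35) = ((-5 + (15 + 9)) + 2)² - 4130 = ((-5 + 24) + 2)² - 4130 = (19 + 2)² - 4130 = 21² - 4130 = 441 - 4130 = -3689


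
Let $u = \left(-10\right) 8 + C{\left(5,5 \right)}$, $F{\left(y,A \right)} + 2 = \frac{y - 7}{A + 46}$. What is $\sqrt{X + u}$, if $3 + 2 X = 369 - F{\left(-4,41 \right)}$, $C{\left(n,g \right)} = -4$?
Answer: $\frac{\sqrt{3029514}}{174} \approx 10.003$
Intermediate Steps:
$F{\left(y,A \right)} = -2 + \frac{-7 + y}{46 + A}$ ($F{\left(y,A \right)} = -2 + \frac{y - 7}{A + 46} = -2 + \frac{-7 + y}{46 + A}$)
$u = -84$ ($u = \left(-10\right) 8 - 4 = -80 - 4 = -84$)
$X = \frac{32027}{174}$ ($X = - \frac{3}{2} + \frac{369 - \frac{-99 - 4 - 82}{46 + 41}}{2} = - \frac{3}{2} + \frac{369 - \frac{-99 - 4 - 82}{87}}{2} = - \frac{3}{2} + \frac{369 - \frac{1}{87} \left(-185\right)}{2} = - \frac{3}{2} + \frac{369 - - \frac{185}{87}}{2} = - \frac{3}{2} + \frac{369 + \frac{185}{87}}{2} = - \frac{3}{2} + \frac{1}{2} \cdot \frac{32288}{87} = - \frac{3}{2} + \frac{16144}{87} = \frac{32027}{174} \approx 184.06$)
$\sqrt{X + u} = \sqrt{\frac{32027}{174} - 84} = \sqrt{\frac{17411}{174}} = \frac{\sqrt{3029514}}{174}$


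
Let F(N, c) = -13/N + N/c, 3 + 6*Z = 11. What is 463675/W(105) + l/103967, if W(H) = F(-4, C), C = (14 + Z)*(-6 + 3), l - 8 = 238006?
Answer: 4435107752998/31917869 ≈ 1.3895e+5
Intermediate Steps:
Z = 4/3 (Z = -½ + (⅙)*11 = -½ + 11/6 = 4/3 ≈ 1.3333)
l = 238014 (l = 8 + 238006 = 238014)
C = -46 (C = (14 + 4/3)*(-6 + 3) = (46/3)*(-3) = -46)
W(H) = 307/92 (W(H) = -13/(-4) - 4/(-46) = -13*(-¼) - 4*(-1/46) = 13/4 + 2/23 = 307/92)
463675/W(105) + l/103967 = 463675/(307/92) + 238014/103967 = 463675*(92/307) + 238014*(1/103967) = 42658100/307 + 238014/103967 = 4435107752998/31917869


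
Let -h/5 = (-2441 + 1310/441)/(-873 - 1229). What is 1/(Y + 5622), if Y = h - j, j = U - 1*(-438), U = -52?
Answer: 926982/4848301897 ≈ 0.00019120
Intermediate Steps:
j = 386 (j = -52 - 1*(-438) = -52 + 438 = 386)
h = -5375855/926982 (h = -5*(-2441 + 1310/441)/(-873 - 1229) = -5*(-2441 + 1310*(1/441))/(-2102) = -5*(-2441 + 1310/441)*(-1)/2102 = -(-5375855)*(-1)/(441*2102) = -5*1075171/926982 = -5375855/926982 ≈ -5.7993)
Y = -363190907/926982 (Y = -5375855/926982 - 1*386 = -5375855/926982 - 386 = -363190907/926982 ≈ -391.80)
1/(Y + 5622) = 1/(-363190907/926982 + 5622) = 1/(4848301897/926982) = 926982/4848301897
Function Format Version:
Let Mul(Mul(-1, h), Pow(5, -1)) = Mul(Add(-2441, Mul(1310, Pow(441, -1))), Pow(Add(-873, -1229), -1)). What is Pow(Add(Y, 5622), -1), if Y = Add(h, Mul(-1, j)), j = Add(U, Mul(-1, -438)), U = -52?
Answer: Rational(926982, 4848301897) ≈ 0.00019120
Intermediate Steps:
j = 386 (j = Add(-52, Mul(-1, -438)) = Add(-52, 438) = 386)
h = Rational(-5375855, 926982) (h = Mul(-5, Mul(Add(-2441, Mul(1310, Pow(441, -1))), Pow(Add(-873, -1229), -1))) = Mul(-5, Mul(Add(-2441, Mul(1310, Rational(1, 441))), Pow(-2102, -1))) = Mul(-5, Mul(Add(-2441, Rational(1310, 441)), Rational(-1, 2102))) = Mul(-5, Mul(Rational(-1075171, 441), Rational(-1, 2102))) = Mul(-5, Rational(1075171, 926982)) = Rational(-5375855, 926982) ≈ -5.7993)
Y = Rational(-363190907, 926982) (Y = Add(Rational(-5375855, 926982), Mul(-1, 386)) = Add(Rational(-5375855, 926982), -386) = Rational(-363190907, 926982) ≈ -391.80)
Pow(Add(Y, 5622), -1) = Pow(Add(Rational(-363190907, 926982), 5622), -1) = Pow(Rational(4848301897, 926982), -1) = Rational(926982, 4848301897)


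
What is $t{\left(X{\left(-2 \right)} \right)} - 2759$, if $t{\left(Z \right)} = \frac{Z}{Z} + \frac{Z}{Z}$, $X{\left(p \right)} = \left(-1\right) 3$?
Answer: $-2757$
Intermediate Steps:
$X{\left(p \right)} = -3$
$t{\left(Z \right)} = 2$ ($t{\left(Z \right)} = 1 + 1 = 2$)
$t{\left(X{\left(-2 \right)} \right)} - 2759 = 2 - 2759 = -2757$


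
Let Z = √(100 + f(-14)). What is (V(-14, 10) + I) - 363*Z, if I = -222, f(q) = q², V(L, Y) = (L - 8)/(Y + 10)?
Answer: -2231/10 - 726*√74 ≈ -6468.4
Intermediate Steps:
V(L, Y) = (-8 + L)/(10 + Y)
Z = 2*√74 (Z = √(100 + (-14)²) = √(100 + 196) = √296 = 2*√74 ≈ 17.205)
(V(-14, 10) + I) - 363*Z = ((-8 - 14)/(10 + 10) - 222) - 726*√74 = (-22/20 - 222) - 726*√74 = ((1/20)*(-22) - 222) - 726*√74 = (-11/10 - 222) - 726*√74 = -2231/10 - 726*√74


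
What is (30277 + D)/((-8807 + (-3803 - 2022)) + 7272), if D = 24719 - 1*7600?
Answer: -11849/1840 ≈ -6.4397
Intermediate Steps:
D = 17119 (D = 24719 - 7600 = 17119)
(30277 + D)/((-8807 + (-3803 - 2022)) + 7272) = (30277 + 17119)/((-8807 + (-3803 - 2022)) + 7272) = 47396/((-8807 - 5825) + 7272) = 47396/(-14632 + 7272) = 47396/(-7360) = 47396*(-1/7360) = -11849/1840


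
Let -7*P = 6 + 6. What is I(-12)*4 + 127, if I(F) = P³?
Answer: 36649/343 ≈ 106.85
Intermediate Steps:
P = -12/7 (P = -(6 + 6)/7 = -⅐*12 = -12/7 ≈ -1.7143)
I(F) = -1728/343 (I(F) = (-12/7)³ = -1728/343)
I(-12)*4 + 127 = -1728/343*4 + 127 = -6912/343 + 127 = 36649/343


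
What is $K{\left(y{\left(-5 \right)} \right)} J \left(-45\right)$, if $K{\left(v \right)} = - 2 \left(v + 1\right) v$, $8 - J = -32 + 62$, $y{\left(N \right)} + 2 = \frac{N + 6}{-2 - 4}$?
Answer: $-5005$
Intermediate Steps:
$y{\left(N \right)} = -3 - \frac{N}{6}$ ($y{\left(N \right)} = -2 + \frac{N + 6}{-2 - 4} = -2 + \frac{6 + N}{-6} = -2 + \left(6 + N\right) \left(- \frac{1}{6}\right) = -2 - \left(1 + \frac{N}{6}\right) = -3 - \frac{N}{6}$)
$J = -22$ ($J = 8 - \left(-32 + 62\right) = 8 - 30 = -22$)
$K{\left(v \right)} = v \left(-2 - 2 v\right)$ ($K{\left(v \right)} = - 2 \left(1 + v\right) v = \left(-2 - 2 v\right) v = v \left(-2 - 2 v\right)$)
$K{\left(y{\left(-5 \right)} \right)} J \left(-45\right) = - 2 \left(-3 - - \frac{5}{6}\right) \left(1 - \frac{13}{6}\right) \left(-22\right) \left(-45\right) = - 2 \left(-3 + \frac{5}{6}\right) \left(1 + \left(-3 + \frac{5}{6}\right)\right) \left(-22\right) \left(-45\right) = \left(-2\right) \left(- \frac{13}{6}\right) \left(1 - \frac{13}{6}\right) \left(-22\right) \left(-45\right) = \left(-2\right) \left(- \frac{13}{6}\right) \left(- \frac{7}{6}\right) \left(-22\right) \left(-45\right) = \left(- \frac{91}{18}\right) \left(-22\right) \left(-45\right) = \frac{1001}{9} \left(-45\right) = -5005$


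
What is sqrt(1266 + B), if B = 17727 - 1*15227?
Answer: sqrt(3766) ≈ 61.368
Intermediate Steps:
B = 2500 (B = 17727 - 15227 = 2500)
sqrt(1266 + B) = sqrt(1266 + 2500) = sqrt(3766)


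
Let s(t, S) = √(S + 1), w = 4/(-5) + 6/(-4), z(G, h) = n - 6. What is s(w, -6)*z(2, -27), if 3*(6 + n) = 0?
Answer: -12*I*√5 ≈ -26.833*I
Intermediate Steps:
n = -6 (n = -6 + (⅓)*0 = -6 + 0 = -6)
z(G, h) = -12 (z(G, h) = -6 - 6 = -12)
w = -23/10 (w = 4*(-⅕) + 6*(-¼) = -⅘ - 3/2 = -23/10 ≈ -2.3000)
s(t, S) = √(1 + S)
s(w, -6)*z(2, -27) = √(1 - 6)*(-12) = √(-5)*(-12) = (I*√5)*(-12) = -12*I*√5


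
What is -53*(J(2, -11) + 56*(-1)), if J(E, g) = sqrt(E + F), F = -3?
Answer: 2968 - 53*I ≈ 2968.0 - 53.0*I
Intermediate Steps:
J(E, g) = sqrt(-3 + E) (J(E, g) = sqrt(E - 3) = sqrt(-3 + E))
-53*(J(2, -11) + 56*(-1)) = -53*(sqrt(-3 + 2) + 56*(-1)) = -53*(sqrt(-1) - 56) = -53*(I - 56) = -53*(-56 + I) = 2968 - 53*I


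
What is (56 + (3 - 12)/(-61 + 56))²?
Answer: 83521/25 ≈ 3340.8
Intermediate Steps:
(56 + (3 - 12)/(-61 + 56))² = (56 - 9/(-5))² = (56 - 9*(-⅕))² = (56 + 9/5)² = (289/5)² = 83521/25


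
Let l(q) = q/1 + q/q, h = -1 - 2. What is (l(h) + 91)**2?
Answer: 7921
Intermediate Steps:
h = -3
l(q) = 1 + q (l(q) = q*1 + 1 = q + 1 = 1 + q)
(l(h) + 91)**2 = ((1 - 3) + 91)**2 = (-2 + 91)**2 = 89**2 = 7921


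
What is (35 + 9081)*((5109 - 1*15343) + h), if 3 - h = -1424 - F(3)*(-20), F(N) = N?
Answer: -80831572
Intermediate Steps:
h = 1367 (h = 3 - (-1424 - 3*(-20)) = 3 - (-1424 - 1*(-60)) = 3 - (-1424 + 60) = 3 - 1*(-1364) = 3 + 1364 = 1367)
(35 + 9081)*((5109 - 1*15343) + h) = (35 + 9081)*((5109 - 1*15343) + 1367) = 9116*((5109 - 15343) + 1367) = 9116*(-10234 + 1367) = 9116*(-8867) = -80831572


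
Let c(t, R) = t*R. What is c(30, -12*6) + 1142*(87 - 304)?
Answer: -249974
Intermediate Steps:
c(t, R) = R*t
c(30, -12*6) + 1142*(87 - 304) = -12*6*30 + 1142*(87 - 304) = -72*30 + 1142*(-217) = -2160 - 247814 = -249974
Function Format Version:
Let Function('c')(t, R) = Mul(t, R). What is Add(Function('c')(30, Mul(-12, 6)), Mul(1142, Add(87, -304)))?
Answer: -249974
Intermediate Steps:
Function('c')(t, R) = Mul(R, t)
Add(Function('c')(30, Mul(-12, 6)), Mul(1142, Add(87, -304))) = Add(Mul(Mul(-12, 6), 30), Mul(1142, Add(87, -304))) = Add(Mul(-72, 30), Mul(1142, -217)) = Add(-2160, -247814) = -249974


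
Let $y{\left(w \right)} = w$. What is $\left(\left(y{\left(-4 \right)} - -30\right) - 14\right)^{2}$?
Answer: $144$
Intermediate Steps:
$\left(\left(y{\left(-4 \right)} - -30\right) - 14\right)^{2} = \left(\left(-4 - -30\right) - 14\right)^{2} = \left(\left(-4 + 30\right) - 14\right)^{2} = \left(26 - 14\right)^{2} = 12^{2} = 144$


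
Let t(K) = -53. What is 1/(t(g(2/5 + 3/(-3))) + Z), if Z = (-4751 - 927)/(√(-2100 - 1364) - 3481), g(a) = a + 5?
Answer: -622638607/31984534601 - 11356*I*√866/31984534601 ≈ -0.019467 - 1.0448e-5*I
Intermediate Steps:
g(a) = 5 + a
Z = -5678/(-3481 + 2*I*√866) (Z = -5678/(√(-3464) - 3481) = -5678/(2*I*√866 - 3481) = -5678/(-3481 + 2*I*√866) ≈ 1.6307 + 0.027571*I)
1/(t(g(2/5 + 3/(-3))) + Z) = 1/(-53 + (19765118/12120825 + 11356*I*√866/12120825)) = 1/(-622638607/12120825 + 11356*I*√866/12120825)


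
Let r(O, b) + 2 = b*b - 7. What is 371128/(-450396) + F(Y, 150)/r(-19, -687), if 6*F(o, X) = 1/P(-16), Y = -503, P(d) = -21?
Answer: -613051510591/743991136560 ≈ -0.82400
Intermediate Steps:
r(O, b) = -9 + b**2 (r(O, b) = -2 + (b*b - 7) = -2 + (b**2 - 7) = -2 + (-7 + b**2) = -9 + b**2)
F(o, X) = -1/126 (F(o, X) = (1/6)/(-21) = (1/6)*(-1/21) = -1/126)
371128/(-450396) + F(Y, 150)/r(-19, -687) = 371128/(-450396) - 1/(126*(-9 + (-687)**2)) = 371128*(-1/450396) - 1/(126*(-9 + 471969)) = -92782/112599 - 1/126/471960 = -92782/112599 - 1/126*1/471960 = -92782/112599 - 1/59466960 = -613051510591/743991136560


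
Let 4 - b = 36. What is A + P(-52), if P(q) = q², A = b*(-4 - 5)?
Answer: 2992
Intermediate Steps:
b = -32 (b = 4 - 1*36 = 4 - 36 = -32)
A = 288 (A = -32*(-4 - 5) = -32*(-9) = 288)
A + P(-52) = 288 + (-52)² = 288 + 2704 = 2992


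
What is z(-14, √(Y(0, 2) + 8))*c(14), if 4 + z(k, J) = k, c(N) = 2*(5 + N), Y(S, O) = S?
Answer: -684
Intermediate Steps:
c(N) = 10 + 2*N
z(k, J) = -4 + k
z(-14, √(Y(0, 2) + 8))*c(14) = (-4 - 14)*(10 + 2*14) = -18*(10 + 28) = -18*38 = -684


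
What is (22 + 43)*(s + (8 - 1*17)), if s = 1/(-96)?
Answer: -56225/96 ≈ -585.68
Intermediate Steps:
s = -1/96 ≈ -0.010417
(22 + 43)*(s + (8 - 1*17)) = (22 + 43)*(-1/96 + (8 - 1*17)) = 65*(-1/96 + (8 - 17)) = 65*(-1/96 - 9) = 65*(-865/96) = -56225/96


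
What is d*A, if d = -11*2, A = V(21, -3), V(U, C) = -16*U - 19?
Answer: 7810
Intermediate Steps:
V(U, C) = -19 - 16*U
A = -355 (A = -19 - 16*21 = -19 - 336 = -355)
d = -22
d*A = -22*(-355) = 7810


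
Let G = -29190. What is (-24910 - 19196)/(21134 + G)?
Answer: 22053/4028 ≈ 5.4749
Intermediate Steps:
(-24910 - 19196)/(21134 + G) = (-24910 - 19196)/(21134 - 29190) = -44106/(-8056) = -44106*(-1/8056) = 22053/4028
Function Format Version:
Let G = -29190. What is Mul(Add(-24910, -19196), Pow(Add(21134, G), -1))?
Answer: Rational(22053, 4028) ≈ 5.4749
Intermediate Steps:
Mul(Add(-24910, -19196), Pow(Add(21134, G), -1)) = Mul(Add(-24910, -19196), Pow(Add(21134, -29190), -1)) = Mul(-44106, Pow(-8056, -1)) = Mul(-44106, Rational(-1, 8056)) = Rational(22053, 4028)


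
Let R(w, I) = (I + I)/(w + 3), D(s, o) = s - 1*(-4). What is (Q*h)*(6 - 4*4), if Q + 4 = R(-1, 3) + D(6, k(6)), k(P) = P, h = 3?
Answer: -270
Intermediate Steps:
D(s, o) = 4 + s (D(s, o) = s + 4 = 4 + s)
R(w, I) = 2*I/(3 + w) (R(w, I) = (2*I)/(3 + w) = 2*I/(3 + w))
Q = 9 (Q = -4 + (2*3/(3 - 1) + (4 + 6)) = -4 + (2*3/2 + 10) = -4 + (2*3*(1/2) + 10) = -4 + (3 + 10) = -4 + 13 = 9)
(Q*h)*(6 - 4*4) = (9*3)*(6 - 4*4) = 27*(6 - 1*16) = 27*(6 - 16) = 27*(-10) = -270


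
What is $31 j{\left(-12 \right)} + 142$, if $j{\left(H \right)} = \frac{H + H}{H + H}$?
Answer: $173$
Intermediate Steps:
$j{\left(H \right)} = 1$ ($j{\left(H \right)} = \frac{2 H}{2 H} = 2 H \frac{1}{2 H} = 1$)
$31 j{\left(-12 \right)} + 142 = 31 \cdot 1 + 142 = 31 + 142 = 173$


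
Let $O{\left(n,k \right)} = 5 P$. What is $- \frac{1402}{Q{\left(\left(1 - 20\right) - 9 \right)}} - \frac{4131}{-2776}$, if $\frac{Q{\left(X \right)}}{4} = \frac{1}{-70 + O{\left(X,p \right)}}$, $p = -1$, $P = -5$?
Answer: $\frac{92437991}{2776} \approx 33299.0$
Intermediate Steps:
$O{\left(n,k \right)} = -25$ ($O{\left(n,k \right)} = 5 \left(-5\right) = -25$)
$Q{\left(X \right)} = - \frac{4}{95}$ ($Q{\left(X \right)} = \frac{4}{-70 - 25} = \frac{4}{-95} = 4 \left(- \frac{1}{95}\right) = - \frac{4}{95}$)
$- \frac{1402}{Q{\left(\left(1 - 20\right) - 9 \right)}} - \frac{4131}{-2776} = - \frac{1402}{- \frac{4}{95}} - \frac{4131}{-2776} = \left(-1402\right) \left(- \frac{95}{4}\right) - - \frac{4131}{2776} = \frac{66595}{2} + \frac{4131}{2776} = \frac{92437991}{2776}$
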